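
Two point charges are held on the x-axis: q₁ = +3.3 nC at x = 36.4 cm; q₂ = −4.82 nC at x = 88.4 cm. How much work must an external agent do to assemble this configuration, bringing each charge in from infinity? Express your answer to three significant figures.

-2.75×10⁻⁷ J

The work to assemble the configuration equals its total potential energy, U = Σ kqᵢqⱼ/rᵢⱼ over all pairs.
Pair separations: r₁₂ = 0.520 m.
U = (-2.75×10⁻⁷) = -2.75×10⁻⁷ J.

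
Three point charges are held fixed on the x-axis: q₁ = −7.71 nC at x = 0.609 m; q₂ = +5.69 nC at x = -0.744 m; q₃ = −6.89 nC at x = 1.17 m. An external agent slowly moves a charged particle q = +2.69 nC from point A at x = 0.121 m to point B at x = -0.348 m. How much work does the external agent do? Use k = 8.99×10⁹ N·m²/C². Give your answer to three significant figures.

For quasistatic motion the external work equals the change in potential energy: W_ext = qΔV = q(V_B − V_A).
At A: distances to the source charges are 0.488 m, 0.865 m, 1.05 m; V_A = Σ kqᵢ/rᵢ = -142 V.
At B: distances to the source charges are 0.957 m, 0.396 m, 1.52 m; V_B = Σ kqᵢ/rᵢ = 15.9 V.
ΔV = V_B − V_A = 158 V.
W_ext = qΔV = (2.69×10⁻⁹ C)(158 V) = 4.25×10⁻⁷ J.

4.25×10⁻⁷ J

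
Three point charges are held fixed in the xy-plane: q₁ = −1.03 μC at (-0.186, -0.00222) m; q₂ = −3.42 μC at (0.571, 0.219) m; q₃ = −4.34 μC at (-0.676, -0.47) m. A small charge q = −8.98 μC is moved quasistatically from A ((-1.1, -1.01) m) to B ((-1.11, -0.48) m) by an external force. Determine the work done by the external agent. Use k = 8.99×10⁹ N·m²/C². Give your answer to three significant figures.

0.334 J

For quasistatic motion the external work equals the change in potential energy: W_ext = qΔV = q(V_B − V_A).
At A: distances to the source charges are 1.36 m, 2.07 m, 0.687 m; V_A = Σ kqᵢ/rᵢ = -7.85×10⁴ V.
At B: distances to the source charges are 1.04 m, 1.82 m, 0.434 m; V_B = Σ kqᵢ/rᵢ = -1.16×10⁵ V.
ΔV = V_B − V_A = -3.72×10⁴ V.
W_ext = qΔV = (-8.98×10⁻⁶ C)(-3.72×10⁴ V) = 0.334 J.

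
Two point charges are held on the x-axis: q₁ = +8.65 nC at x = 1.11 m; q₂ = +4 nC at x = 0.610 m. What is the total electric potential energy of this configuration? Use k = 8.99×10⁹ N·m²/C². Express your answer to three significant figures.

6.22×10⁻⁷ J

The assembly work is the sum of pairwise potential energies, U = Σ_{i<j} kqᵢqⱼ/rᵢⱼ.
Pair separations: r₁₂ = 0.500 m.
U = (6.22×10⁻⁷) = 6.22×10⁻⁷ J.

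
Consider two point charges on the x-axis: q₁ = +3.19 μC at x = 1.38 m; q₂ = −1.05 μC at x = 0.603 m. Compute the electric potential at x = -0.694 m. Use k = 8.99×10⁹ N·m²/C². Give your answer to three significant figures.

6550 V

Electric potential is a scalar, so the contributions from each charge add algebraically: V = Σ kqᵢ/rᵢ.
Distances from the field point to each charge: r₁ = 2.07 m, r₂ = 1.30 m.
V = k[(3.19×10⁻⁶)/(2.07) + (-1.05×10⁻⁶)/(1.30)] = 6550 V.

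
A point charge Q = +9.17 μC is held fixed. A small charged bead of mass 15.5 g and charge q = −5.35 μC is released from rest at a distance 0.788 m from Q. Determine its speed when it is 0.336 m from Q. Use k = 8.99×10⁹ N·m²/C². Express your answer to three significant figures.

Only the electrostatic force acts, so mechanical energy is conserved: ½mv² = U₁ − U₂ = kQq(1/r₁ − 1/r₂).
U₁ − U₂ = (8.99×10⁹ N·m²/C²)(9.17×10⁻⁶ C)(-5.35×10⁻⁶ C)(1/0.788 − 1/0.336) = 0.753 J.
v = √(2·0.753/0.0155) = 9.86 m/s.

9.86 m/s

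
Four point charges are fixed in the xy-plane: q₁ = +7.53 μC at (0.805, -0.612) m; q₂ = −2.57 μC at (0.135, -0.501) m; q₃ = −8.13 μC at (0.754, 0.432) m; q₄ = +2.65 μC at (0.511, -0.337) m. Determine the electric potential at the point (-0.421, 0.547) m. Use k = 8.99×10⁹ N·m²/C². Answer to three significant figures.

-2.27×10⁴ V

The total potential is the scalar sum of each charge's contribution, V = Σ kqᵢ/rᵢ.
Distances from the field point to each charge: r₁ = 1.69 m, r₂ = 1.19 m, r₃ = 1.18 m, r₄ = 1.28 m.
V = k[(7.53×10⁻⁶)/(1.69) + (-2.57×10⁻⁶)/(1.19) + (-8.13×10⁻⁶)/(1.18) + (2.65×10⁻⁶)/(1.28)] = -2.27×10⁴ V.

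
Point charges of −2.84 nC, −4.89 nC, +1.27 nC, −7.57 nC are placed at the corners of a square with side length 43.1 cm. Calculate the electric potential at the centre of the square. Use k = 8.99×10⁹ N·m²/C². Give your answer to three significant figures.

-414 V

The total potential is the scalar sum of each charge's contribution, V = Σ kqᵢ/rᵢ.
The distance from each corner to the centre is a√2/2 = 0.305 m.
V = k[(-2.84×10⁻⁹)/(0.305) + (-4.89×10⁻⁹)/(0.305) + (1.27×10⁻⁹)/(0.305) + (-7.57×10⁻⁹)/(0.305)] = -414 V.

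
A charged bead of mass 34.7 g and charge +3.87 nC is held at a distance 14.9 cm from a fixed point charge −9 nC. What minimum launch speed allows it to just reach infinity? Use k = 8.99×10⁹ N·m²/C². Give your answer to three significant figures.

0.0110 m/s

To just escape, total mechanical energy must reach zero at infinity: ½mv²_min + U = 0, so ½mv²_min = −U = |kQq|/r.
|U| = |kQq|/r = (8.99×10⁹ N·m²/C²)(9.00×10⁻⁹)(3.87×10⁻⁹)/(0.149) = 2.10×10⁻⁶ J.
v_min = √(2|U|/m) = √(2·2.10×10⁻⁶/0.0347) = 0.0110 m/s.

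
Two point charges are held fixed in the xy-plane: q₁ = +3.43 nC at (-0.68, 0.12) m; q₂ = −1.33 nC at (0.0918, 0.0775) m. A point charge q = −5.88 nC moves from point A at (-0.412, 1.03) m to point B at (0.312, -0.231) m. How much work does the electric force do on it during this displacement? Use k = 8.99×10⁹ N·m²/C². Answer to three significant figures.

-1.39×10⁻⁷ J

The work done by the electric force is W_field = −ΔU = −q(V_B − V_A) = q(V_A − V_B).
At A: distances to the source charges are 0.949 m, 1.08 m; V_A = Σ kqᵢ/rᵢ = 21.4 V.
At B: distances to the source charges are 1.05 m, 0.379 m; V_B = Σ kqᵢ/rᵢ = -2.24 V.
ΔV = V_B − V_A = -23.7 V.
W_field = −qΔV = −(-5.88×10⁻⁹ C)(-23.7 V) = -1.39×10⁻⁷ J.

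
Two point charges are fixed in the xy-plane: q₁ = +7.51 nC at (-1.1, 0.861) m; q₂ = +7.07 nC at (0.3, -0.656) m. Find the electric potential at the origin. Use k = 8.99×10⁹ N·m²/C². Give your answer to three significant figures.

The total potential is the scalar sum of each charge's contribution, V = Σ kqᵢ/rᵢ.
Distances from the field point to each charge: r₁ = 1.40 m, r₂ = 0.721 m.
V = k[(7.51×10⁻⁹)/(1.40) + (7.07×10⁻⁹)/(0.721)] = 136 V.

136 V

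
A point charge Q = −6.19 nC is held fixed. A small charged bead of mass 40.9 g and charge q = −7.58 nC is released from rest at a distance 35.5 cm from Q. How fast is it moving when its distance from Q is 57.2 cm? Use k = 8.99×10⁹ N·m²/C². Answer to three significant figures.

4.69×10⁻³ m/s

Only the electrostatic force acts, so mechanical energy is conserved: ½mv² = U₁ − U₂ = kQq(1/r₁ − 1/r₂).
U₁ − U₂ = (8.99×10⁹ N·m²/C²)(-6.19×10⁻⁹ C)(-7.58×10⁻⁹ C)(1/0.355 − 1/0.572) = 4.51×10⁻⁷ J.
v = √(2·4.51×10⁻⁷/0.0409) = 4.69×10⁻³ m/s.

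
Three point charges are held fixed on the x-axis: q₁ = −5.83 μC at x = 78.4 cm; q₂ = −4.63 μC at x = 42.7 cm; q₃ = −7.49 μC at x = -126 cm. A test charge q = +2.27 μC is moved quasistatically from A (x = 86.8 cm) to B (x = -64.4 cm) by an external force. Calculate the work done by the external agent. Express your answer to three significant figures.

1.28 J

For quasistatic motion the external work equals the change in potential energy: W_ext = qΔV = q(V_B − V_A).
At A: distances to the source charges are 0.0840 m, 0.441 m, 2.13 m; V_A = Σ kqᵢ/rᵢ = -7.50×10⁵ V.
At B: distances to the source charges are 1.43 m, 1.07 m, 0.616 m; V_B = Σ kqᵢ/rᵢ = -1.85×10⁵ V.
ΔV = V_B − V_A = 5.65×10⁵ V.
W_ext = qΔV = (2.27×10⁻⁶ C)(5.65×10⁵ V) = 1.28 J.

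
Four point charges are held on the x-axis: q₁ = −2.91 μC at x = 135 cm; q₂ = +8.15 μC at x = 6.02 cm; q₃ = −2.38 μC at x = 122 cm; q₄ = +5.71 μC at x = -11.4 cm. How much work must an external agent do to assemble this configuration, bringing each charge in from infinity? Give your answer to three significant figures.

The work to assemble the configuration equals its total potential energy, U = Σ kqᵢqⱼ/rᵢⱼ over all pairs.
Pair separations: r₁₂ = 1.29 m, r₁₃ = 0.130 m, r₁₄ = 1.46 m, r₂₃ = 1.16 m, r₂₄ = 0.174 m, r₃₄ = 1.33 m.
Summing all 6 pair terms gives U = 2.37 J.

2.37 J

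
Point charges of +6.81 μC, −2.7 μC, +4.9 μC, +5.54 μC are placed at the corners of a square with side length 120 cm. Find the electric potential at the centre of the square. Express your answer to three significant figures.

1.54×10⁵ V

The total potential is the scalar sum of each charge's contribution, V = Σ kqᵢ/rᵢ.
The distance from each corner to the centre is a√2/2 = 0.849 m.
V = k[(6.81×10⁻⁶)/(0.849) + (-2.70×10⁻⁶)/(0.849) + (4.90×10⁻⁶)/(0.849) + (5.54×10⁻⁶)/(0.849)] = 1.54×10⁵ V.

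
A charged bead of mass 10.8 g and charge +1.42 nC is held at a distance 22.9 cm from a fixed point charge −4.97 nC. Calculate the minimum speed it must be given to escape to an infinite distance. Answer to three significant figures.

7.16×10⁻³ m/s

To just escape, total mechanical energy must reach zero at infinity: ½mv²_min + U = 0, so ½mv²_min = −U = |kQq|/r.
|U| = |kQq|/r = (8.99×10⁹ N·m²/C²)(4.97×10⁻⁹)(1.42×10⁻⁹)/(0.229) = 2.77×10⁻⁷ J.
v_min = √(2|U|/m) = √(2·2.77×10⁻⁷/0.0108) = 7.16×10⁻³ m/s.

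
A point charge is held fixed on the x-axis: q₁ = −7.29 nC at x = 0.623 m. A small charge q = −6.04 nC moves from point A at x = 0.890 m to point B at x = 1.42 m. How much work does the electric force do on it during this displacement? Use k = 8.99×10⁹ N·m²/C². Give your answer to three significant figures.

The work done by the electric force is W_field = −ΔU = −q(V_B − V_A) = q(V_A − V_B).
At A: distance to the source charge is 0.267 m; V_A = kq₁/r = -245 V.
At B: distance to the source charge is 0.797 m; V_B = kq₁/r = -82.2 V.
ΔV = V_B − V_A = 163 V.
W_field = −qΔV = −(-6.04×10⁻⁹ C)(163 V) = 9.86×10⁻⁷ J.

9.86×10⁻⁷ J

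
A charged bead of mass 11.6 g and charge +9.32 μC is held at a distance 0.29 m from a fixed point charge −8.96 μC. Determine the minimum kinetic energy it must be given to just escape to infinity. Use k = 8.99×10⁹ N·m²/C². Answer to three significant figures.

To just escape, total mechanical energy must reach zero at infinity: ½mv²_min + U = 0, so ½mv²_min = −U = |kQq|/r.
|U| = |kQq|/r = (8.99×10⁹ N·m²/C²)(8.96×10⁻⁶)(9.32×10⁻⁶)/(0.290) = 2.59 J.

2.59 J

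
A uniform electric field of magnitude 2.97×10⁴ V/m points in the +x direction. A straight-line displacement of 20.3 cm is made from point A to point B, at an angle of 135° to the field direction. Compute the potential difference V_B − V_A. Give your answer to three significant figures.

Only the component of displacement along E changes the potential: ΔV = −E·d·cosθ.
ΔV = −(2.97×10⁴ V/m)(0.203 m)cos135° = 4260 V.

4260 V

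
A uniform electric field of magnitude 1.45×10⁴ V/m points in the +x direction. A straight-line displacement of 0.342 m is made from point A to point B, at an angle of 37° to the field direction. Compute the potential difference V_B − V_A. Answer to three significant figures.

Only the component of displacement along E changes the potential: ΔV = −E·d·cosθ.
ΔV = −(1.45×10⁴ V/m)(0.342 m)cos37° = -3960 V.

-3960 V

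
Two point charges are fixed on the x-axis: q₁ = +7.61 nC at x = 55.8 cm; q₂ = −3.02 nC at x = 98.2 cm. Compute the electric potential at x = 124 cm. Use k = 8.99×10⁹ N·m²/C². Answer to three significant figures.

Electric potential is a scalar, so the contributions from each charge add algebraically: V = Σ kqᵢ/rᵢ.
Distances from the field point to each charge: r₁ = 0.682 m, r₂ = 0.258 m.
V = k[(7.61×10⁻⁹)/(0.682) + (-3.02×10⁻⁹)/(0.258)] = -4.92 V.

-4.92 V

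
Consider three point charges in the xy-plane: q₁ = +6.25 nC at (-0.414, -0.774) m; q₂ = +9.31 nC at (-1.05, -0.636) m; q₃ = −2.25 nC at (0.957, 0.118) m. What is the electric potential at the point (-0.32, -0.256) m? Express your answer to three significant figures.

193 V

The total potential is the scalar sum of each charge's contribution, V = Σ kqᵢ/rᵢ.
Distances from the field point to each charge: r₁ = 0.526 m, r₂ = 0.823 m, r₃ = 1.33 m.
V = k[(6.25×10⁻⁹)/(0.526) + (9.31×10⁻⁹)/(0.823) + (-2.25×10⁻⁹)/(1.33)] = 193 V.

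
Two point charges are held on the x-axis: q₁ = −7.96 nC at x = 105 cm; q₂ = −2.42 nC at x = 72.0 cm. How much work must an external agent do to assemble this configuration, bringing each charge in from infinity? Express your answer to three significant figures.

The assembly work is the sum of pairwise potential energies, U = Σ_{i<j} kqᵢqⱼ/rᵢⱼ.
Pair separations: r₁₂ = 0.330 m.
U = (5.25×10⁻⁷) = 5.25×10⁻⁷ J.

5.25×10⁻⁷ J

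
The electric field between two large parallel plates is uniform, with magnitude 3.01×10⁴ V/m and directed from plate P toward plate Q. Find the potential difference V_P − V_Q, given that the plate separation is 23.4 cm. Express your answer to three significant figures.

7040 V

In a uniform field, potential decreases in the direction of E: ΔV = −E·d for a displacement d parallel to E.
Going from Q to P is a displacement of 23.4 cm opposite to the field, so V_P − V_Q = +Ed = 7040 V.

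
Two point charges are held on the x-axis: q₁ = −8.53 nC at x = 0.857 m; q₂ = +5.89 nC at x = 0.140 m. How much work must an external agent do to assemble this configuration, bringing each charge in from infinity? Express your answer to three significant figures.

-6.30×10⁻⁷ J

The assembly work is the sum of pairwise potential energies, U = Σ_{i<j} kqᵢqⱼ/rᵢⱼ.
Pair separations: r₁₂ = 0.717 m.
U = (-6.30×10⁻⁷) = -6.30×10⁻⁷ J.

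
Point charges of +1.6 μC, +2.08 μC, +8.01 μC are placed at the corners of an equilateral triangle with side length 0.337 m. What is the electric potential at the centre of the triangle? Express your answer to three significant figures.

Electric potential is a scalar, so the contributions from each charge add algebraically: V = Σ kqᵢ/rᵢ.
The distance from each vertex to the centroid is a/√3 = 0.195 m.
V = k[(1.60×10⁻⁶)/(0.195) + (2.08×10⁻⁶)/(0.195) + (8.01×10⁻⁶)/(0.195)] = 5.40×10⁵ V.

5.40×10⁵ V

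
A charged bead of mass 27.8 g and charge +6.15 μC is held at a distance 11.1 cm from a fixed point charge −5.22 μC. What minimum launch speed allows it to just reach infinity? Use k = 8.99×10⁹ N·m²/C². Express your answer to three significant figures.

13.7 m/s

To just escape, total mechanical energy must reach zero at infinity: ½mv²_min + U = 0, so ½mv²_min = −U = |kQq|/r.
|U| = |kQq|/r = (8.99×10⁹ N·m²/C²)(5.22×10⁻⁶)(6.15×10⁻⁶)/(0.111) = 2.60 J.
v_min = √(2|U|/m) = √(2·2.60/0.0278) = 13.7 m/s.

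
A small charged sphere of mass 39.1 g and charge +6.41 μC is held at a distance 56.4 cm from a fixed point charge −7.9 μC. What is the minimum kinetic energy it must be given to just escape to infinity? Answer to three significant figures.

To just escape, total mechanical energy must reach zero at infinity: ½mv²_min + U = 0, so ½mv²_min = −U = |kQq|/r.
|U| = |kQq|/r = (8.99×10⁹ N·m²/C²)(7.90×10⁻⁶)(6.41×10⁻⁶)/(0.564) = 0.807 J.

0.807 J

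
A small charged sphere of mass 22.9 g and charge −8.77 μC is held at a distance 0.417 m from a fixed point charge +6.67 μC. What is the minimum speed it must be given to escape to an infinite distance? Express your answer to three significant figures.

To just escape, total mechanical energy must reach zero at infinity: ½mv²_min + U = 0, so ½mv²_min = −U = |kQq|/r.
|U| = |kQq|/r = (8.99×10⁹ N·m²/C²)(6.67×10⁻⁶)(8.77×10⁻⁶)/(0.417) = 1.26 J.
v_min = √(2|U|/m) = √(2·1.26/0.0229) = 10.5 m/s.

10.5 m/s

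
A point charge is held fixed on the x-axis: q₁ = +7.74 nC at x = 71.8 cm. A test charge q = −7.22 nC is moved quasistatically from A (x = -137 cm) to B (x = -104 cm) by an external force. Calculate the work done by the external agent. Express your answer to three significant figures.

-4.52×10⁻⁸ J

For quasistatic motion the external work equals the change in potential energy: W_ext = qΔV = q(V_B − V_A).
At A: distance to the source charge is 2.09 m; V_A = kq₁/r = 33.3 V.
At B: distance to the source charge is 1.76 m; V_B = kq₁/r = 39.6 V.
ΔV = V_B − V_A = 6.26 V.
W_ext = qΔV = (-7.22×10⁻⁹ C)(6.26 V) = -4.52×10⁻⁸ J.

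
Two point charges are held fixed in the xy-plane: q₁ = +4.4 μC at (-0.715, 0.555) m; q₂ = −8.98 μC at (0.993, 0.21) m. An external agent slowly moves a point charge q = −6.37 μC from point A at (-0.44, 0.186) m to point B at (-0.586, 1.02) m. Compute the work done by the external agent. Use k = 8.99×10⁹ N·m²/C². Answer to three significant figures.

For quasistatic motion the external work equals the change in potential energy: W_ext = qΔV = q(V_B − V_A).
At A: distances to the source charges are 0.460 m, 1.43 m; V_A = Σ kqᵢ/rᵢ = 2.96×10⁴ V.
At B: distances to the source charges are 0.483 m, 1.77 m; V_B = Σ kqᵢ/rᵢ = 3.65×10⁴ V.
ΔV = V_B − V_A = 6850 V.
W_ext = qΔV = (-6.37×10⁻⁶ C)(6850 V) = -0.0437 J.

-0.0437 J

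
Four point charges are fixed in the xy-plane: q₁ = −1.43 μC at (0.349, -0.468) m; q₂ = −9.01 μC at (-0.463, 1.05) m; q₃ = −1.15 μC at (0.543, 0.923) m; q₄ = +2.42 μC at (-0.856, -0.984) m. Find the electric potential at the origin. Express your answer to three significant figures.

The total potential is the scalar sum of each charge's contribution, V = Σ kqᵢ/rᵢ.
Distances from the field point to each charge: r₁ = 0.584 m, r₂ = 1.15 m, r₃ = 1.07 m, r₄ = 1.30 m.
V = k[(-1.43×10⁻⁶)/(0.584) + (-9.01×10⁻⁶)/(1.15) + (-1.15×10⁻⁶)/(1.07) + (2.42×10⁻⁶)/(1.30)] = -8.56×10⁴ V.

-8.56×10⁴ V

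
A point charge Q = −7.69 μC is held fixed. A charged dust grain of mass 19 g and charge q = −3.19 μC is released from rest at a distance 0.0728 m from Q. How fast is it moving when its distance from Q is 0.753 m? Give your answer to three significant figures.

17.0 m/s

Only the electrostatic force acts, so mechanical energy is conserved: ½mv² = U₁ − U₂ = kQq(1/r₁ − 1/r₂).
U₁ − U₂ = (8.99×10⁹ N·m²/C²)(-7.69×10⁻⁶ C)(-3.19×10⁻⁶ C)(1/0.0728 − 1/0.753) = 2.74 J.
v = √(2·2.74/0.0190) = 17.0 m/s.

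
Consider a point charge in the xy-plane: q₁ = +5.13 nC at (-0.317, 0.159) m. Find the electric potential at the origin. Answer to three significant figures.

130 V

Electric potential is a scalar, so the contributions from each charge add algebraically: V = Σ kqᵢ/rᵢ.
Distances from the field point to each charge: r₁ = 0.355 m.
V = k[(5.13×10⁻⁹)/(0.355)] = 130 V.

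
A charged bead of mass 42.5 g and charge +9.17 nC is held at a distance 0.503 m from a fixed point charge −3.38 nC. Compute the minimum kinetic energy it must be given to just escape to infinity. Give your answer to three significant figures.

To just escape, total mechanical energy must reach zero at infinity: ½mv²_min + U = 0, so ½mv²_min = −U = |kQq|/r.
|U| = |kQq|/r = (8.99×10⁹ N·m²/C²)(3.38×10⁻⁹)(9.17×10⁻⁹)/(0.503) = 5.54×10⁻⁷ J.

5.54×10⁻⁷ J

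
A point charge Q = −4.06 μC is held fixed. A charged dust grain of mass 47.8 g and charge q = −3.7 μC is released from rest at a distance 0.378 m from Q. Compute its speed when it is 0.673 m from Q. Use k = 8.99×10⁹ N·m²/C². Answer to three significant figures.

Only the electrostatic force acts, so mechanical energy is conserved: ½mv² = U₁ − U₂ = kQq(1/r₁ − 1/r₂).
U₁ − U₂ = (8.99×10⁹ N·m²/C²)(-4.06×10⁻⁶ C)(-3.70×10⁻⁶ C)(1/0.378 − 1/0.673) = 0.157 J.
v = √(2·0.157/0.0478) = 2.56 m/s.

2.56 m/s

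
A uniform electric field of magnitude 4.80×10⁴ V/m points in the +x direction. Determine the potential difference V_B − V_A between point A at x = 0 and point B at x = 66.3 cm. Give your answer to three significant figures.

-3.18×10⁴ V

In a uniform field, potential decreases in the direction of E: V_B − V_A = −E·Δx.
V_B − V_A = −(4.80×10⁴ V/m)(0.663 m) = -3.18×10⁴ V.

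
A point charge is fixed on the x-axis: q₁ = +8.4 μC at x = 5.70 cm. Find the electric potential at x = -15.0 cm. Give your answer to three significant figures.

Electric potential is a scalar, so the contributions from each charge add algebraically: V = Σ kqᵢ/rᵢ.
V = k[(8.40×10⁻⁶)/(0.207)] = 3.65×10⁵ V.

3.65×10⁵ V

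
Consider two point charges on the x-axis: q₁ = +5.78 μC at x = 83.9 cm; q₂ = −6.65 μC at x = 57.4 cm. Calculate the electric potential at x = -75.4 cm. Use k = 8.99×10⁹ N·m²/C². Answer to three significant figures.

-1.24×10⁴ V

The total potential is the scalar sum of each charge's contribution, V = Σ kqᵢ/rᵢ.
Distances from the field point to each charge: r₁ = 1.59 m, r₂ = 1.33 m.
V = k[(5.78×10⁻⁶)/(1.59) + (-6.65×10⁻⁶)/(1.33)] = -1.24×10⁴ V.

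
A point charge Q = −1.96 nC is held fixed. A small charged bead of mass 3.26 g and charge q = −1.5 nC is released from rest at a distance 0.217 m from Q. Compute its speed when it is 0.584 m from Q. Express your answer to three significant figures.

Only the electrostatic force acts, so mechanical energy is conserved: ½mv² = U₁ − U₂ = kQq(1/r₁ − 1/r₂).
U₁ − U₂ = (8.99×10⁹ N·m²/C²)(-1.96×10⁻⁹ C)(-1.50×10⁻⁹ C)(1/0.217 − 1/0.584) = 7.65×10⁻⁸ J.
v = √(2·7.65×10⁻⁸/3.26×10⁻³) = 6.85×10⁻³ m/s.

6.85×10⁻³ m/s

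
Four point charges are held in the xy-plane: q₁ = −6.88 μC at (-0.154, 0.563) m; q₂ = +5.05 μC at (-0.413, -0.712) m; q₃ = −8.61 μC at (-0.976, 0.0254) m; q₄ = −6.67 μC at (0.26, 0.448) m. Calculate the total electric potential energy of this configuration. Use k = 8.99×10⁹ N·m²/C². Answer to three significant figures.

1.01 J

The work to assemble the configuration equals its total potential energy, U = Σ kqᵢqⱼ/rᵢⱼ over all pairs.
Pair separations: r₁₂ = 1.30 m, r₁₃ = 0.982 m, r₁₄ = 0.430 m, r₂₃ = 0.928 m, r₂₄ = 1.34 m, r₃₄ = 1.31 m.
Summing all 6 pair terms gives U = 1.01 J.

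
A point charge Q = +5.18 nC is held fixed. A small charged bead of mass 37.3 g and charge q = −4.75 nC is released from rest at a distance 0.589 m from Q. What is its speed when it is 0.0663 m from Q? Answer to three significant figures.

0.0126 m/s

Only the electrostatic force acts, so mechanical energy is conserved: ½mv² = U₁ − U₂ = kQq(1/r₁ − 1/r₂).
U₁ − U₂ = (8.99×10⁹ N·m²/C²)(5.18×10⁻⁹ C)(-4.75×10⁻⁹ C)(1/0.589 − 1/0.0663) = 2.96×10⁻⁶ J.
v = √(2·2.96×10⁻⁶/0.0373) = 0.0126 m/s.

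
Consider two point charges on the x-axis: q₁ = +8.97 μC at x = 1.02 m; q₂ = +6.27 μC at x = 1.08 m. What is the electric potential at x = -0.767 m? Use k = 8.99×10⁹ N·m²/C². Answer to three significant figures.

The total potential is the scalar sum of each charge's contribution, V = Σ kqᵢ/rᵢ.
Distances from the field point to each charge: r₁ = 1.79 m, r₂ = 1.85 m.
V = k[(8.97×10⁻⁶)/(1.79) + (6.27×10⁻⁶)/(1.85)] = 7.56×10⁴ V.

7.56×10⁴ V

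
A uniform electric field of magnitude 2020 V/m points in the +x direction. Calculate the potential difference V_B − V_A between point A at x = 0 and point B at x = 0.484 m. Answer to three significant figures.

-978 V

In a uniform field, potential decreases in the direction of E: V_B − V_A = −E·Δx.
V_B − V_A = −(2020 V/m)(0.484 m) = -978 V.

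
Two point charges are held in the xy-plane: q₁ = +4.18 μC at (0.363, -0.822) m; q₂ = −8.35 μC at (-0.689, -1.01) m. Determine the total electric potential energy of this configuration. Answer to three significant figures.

The assembly work is the sum of pairwise potential energies, U = Σ_{i<j} kqᵢqⱼ/rᵢⱼ.
Pair separations: r₁₂ = 1.07 m.
U = (-0.294) = -0.294 J.

-0.294 J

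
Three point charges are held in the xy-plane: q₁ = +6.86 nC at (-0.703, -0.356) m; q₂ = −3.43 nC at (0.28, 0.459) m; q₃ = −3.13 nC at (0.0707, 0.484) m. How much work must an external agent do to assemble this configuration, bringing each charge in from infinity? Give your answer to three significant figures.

The assembly work is the sum of pairwise potential energies, U = Σ_{i<j} kqᵢqⱼ/rᵢⱼ.
Pair separations: r₁₂ = 1.28 m, r₁₃ = 1.14 m, r₂₃ = 0.211 m.
U = (-1.66×10⁻⁷) + (-1.69×10⁻⁷) + (4.58×10⁻⁷) = 1.23×10⁻⁷ J.

1.23×10⁻⁷ J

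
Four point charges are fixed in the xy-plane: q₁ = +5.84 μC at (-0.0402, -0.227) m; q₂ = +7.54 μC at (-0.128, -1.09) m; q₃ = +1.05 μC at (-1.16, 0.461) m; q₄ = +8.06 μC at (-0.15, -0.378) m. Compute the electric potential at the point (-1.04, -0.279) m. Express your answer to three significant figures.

2.01×10⁵ V

The total potential is the scalar sum of each charge's contribution, V = Σ kqᵢ/rᵢ.
Distances from the field point to each charge: r₁ = 1.00 m, r₂ = 1.22 m, r₃ = 0.750 m, r₄ = 0.895 m.
V = k[(5.84×10⁻⁶)/(1.00) + (7.54×10⁻⁶)/(1.22) + (1.05×10⁻⁶)/(0.750) + (8.06×10⁻⁶)/(0.895)] = 2.01×10⁵ V.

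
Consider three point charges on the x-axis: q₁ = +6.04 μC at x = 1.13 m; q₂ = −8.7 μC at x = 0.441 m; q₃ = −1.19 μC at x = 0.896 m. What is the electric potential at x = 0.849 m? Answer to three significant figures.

-2.26×10⁵ V

The total potential is the scalar sum of each charge's contribution, V = Σ kqᵢ/rᵢ.
Distances from the field point to each charge: r₁ = 0.281 m, r₂ = 0.408 m, r₃ = 0.0470 m.
V = k[(6.04×10⁻⁶)/(0.281) + (-8.70×10⁻⁶)/(0.408) + (-1.19×10⁻⁶)/(0.0470)] = -2.26×10⁵ V.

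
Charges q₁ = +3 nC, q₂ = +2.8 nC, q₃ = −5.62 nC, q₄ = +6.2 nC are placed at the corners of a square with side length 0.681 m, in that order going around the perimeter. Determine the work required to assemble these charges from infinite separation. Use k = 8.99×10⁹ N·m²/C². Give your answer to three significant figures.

-3.07×10⁻⁷ J

The assembly work is the sum of pairwise potential energies, U = Σ_{i<j} kqᵢqⱼ/rᵢⱼ.
The four side pairs have separation 0.681 m and the two diagonal pairs 0.963 m.
Summing all 6 pair terms gives U = -3.07×10⁻⁷ J.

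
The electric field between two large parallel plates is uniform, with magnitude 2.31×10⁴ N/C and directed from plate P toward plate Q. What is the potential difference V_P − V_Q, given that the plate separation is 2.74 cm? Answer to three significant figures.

633 V

In a uniform field, potential decreases in the direction of E: ΔV = −E·d for a displacement d parallel to E.
Going from Q to P is a displacement of 2.74 cm opposite to the field, so V_P − V_Q = +Ed = 633 V.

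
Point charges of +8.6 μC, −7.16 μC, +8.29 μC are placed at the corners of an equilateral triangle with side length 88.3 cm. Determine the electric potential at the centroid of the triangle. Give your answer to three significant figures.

1.72×10⁵ V

The total potential is the scalar sum of each charge's contribution, V = Σ kqᵢ/rᵢ.
The distance from each vertex to the centroid is a/√3 = 0.510 m.
V = k[(8.60×10⁻⁶)/(0.510) + (-7.16×10⁻⁶)/(0.510) + (8.29×10⁻⁶)/(0.510)] = 1.72×10⁵ V.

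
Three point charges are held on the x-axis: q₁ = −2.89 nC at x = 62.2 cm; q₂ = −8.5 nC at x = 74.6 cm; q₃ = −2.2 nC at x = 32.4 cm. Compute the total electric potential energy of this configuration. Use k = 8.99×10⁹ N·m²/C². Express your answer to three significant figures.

2.37×10⁻⁶ J

The assembly work is the sum of pairwise potential energies, U = Σ_{i<j} kqᵢqⱼ/rᵢⱼ.
Pair separations: r₁₂ = 0.124 m, r₁₃ = 0.298 m, r₂₃ = 0.422 m.
U = (1.78×10⁻⁶) + (1.92×10⁻⁷) + (3.98×10⁻⁷) = 2.37×10⁻⁶ J.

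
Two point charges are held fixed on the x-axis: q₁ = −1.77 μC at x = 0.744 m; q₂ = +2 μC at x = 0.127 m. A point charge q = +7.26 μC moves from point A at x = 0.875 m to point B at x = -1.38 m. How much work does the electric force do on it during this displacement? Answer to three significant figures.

The work done by the electric force is W_field = −ΔU = −q(V_B − V_A) = q(V_A − V_B).
At A: distances to the source charges are 0.131 m, 0.748 m; V_A = Σ kqᵢ/rᵢ = -9.74×10⁴ V.
At B: distances to the source charges are 2.12 m, 1.51 m; V_B = Σ kqᵢ/rᵢ = 4440 V.
ΔV = V_B − V_A = 1.02×10⁵ V.
W_field = −qΔV = −(7.26×10⁻⁶ C)(1.02×10⁵ V) = -0.740 J.

-0.740 J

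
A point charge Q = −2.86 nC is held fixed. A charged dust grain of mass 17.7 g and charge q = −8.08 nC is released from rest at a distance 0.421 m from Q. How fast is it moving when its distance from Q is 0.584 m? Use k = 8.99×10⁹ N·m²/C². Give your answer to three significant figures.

Only the electrostatic force acts, so mechanical energy is conserved: ½mv² = U₁ − U₂ = kQq(1/r₁ − 1/r₂).
U₁ − U₂ = (8.99×10⁹ N·m²/C²)(-2.86×10⁻⁹ C)(-8.08×10⁻⁹ C)(1/0.421 − 1/0.584) = 1.38×10⁻⁷ J.
v = √(2·1.38×10⁻⁷/0.0177) = 3.94×10⁻³ m/s.

3.94×10⁻³ m/s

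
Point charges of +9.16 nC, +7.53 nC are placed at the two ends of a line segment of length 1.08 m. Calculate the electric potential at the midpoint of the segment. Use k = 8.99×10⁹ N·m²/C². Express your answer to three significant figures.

Electric potential is a scalar, so the contributions from each charge add algebraically: V = Σ kqᵢ/rᵢ.
Each charge is 0.540 m from the midpoint.
V = k[(9.16×10⁻⁹)/(0.540) + (7.53×10⁻⁹)/(0.540)] = 278 V.

278 V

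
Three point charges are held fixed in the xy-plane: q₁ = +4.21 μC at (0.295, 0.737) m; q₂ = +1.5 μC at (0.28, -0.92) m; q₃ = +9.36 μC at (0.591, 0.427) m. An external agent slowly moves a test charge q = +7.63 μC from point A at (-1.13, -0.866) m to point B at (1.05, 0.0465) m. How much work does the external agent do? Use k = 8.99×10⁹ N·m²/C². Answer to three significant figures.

For quasistatic motion the external work equals the change in potential energy: W_ext = qΔV = q(V_B − V_A).
At A: distances to the source charges are 2.14 m, 1.41 m, 2.15 m; V_A = Σ kqᵢ/rᵢ = 6.63×10⁴ V.
At B: distances to the source charges are 1.02 m, 1.24 m, 0.596 m; V_B = Σ kqᵢ/rᵢ = 1.89×10⁵ V.
ΔV = V_B − V_A = 1.23×10⁵ V.
W_ext = qΔV = (7.63×10⁻⁶ C)(1.23×10⁵ V) = 0.937 J.

0.937 J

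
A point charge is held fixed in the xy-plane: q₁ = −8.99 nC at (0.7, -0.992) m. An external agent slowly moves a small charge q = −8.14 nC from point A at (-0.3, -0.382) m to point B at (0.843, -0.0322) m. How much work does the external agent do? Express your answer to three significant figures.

For quasistatic motion the external work equals the change in potential energy: W_ext = qΔV = q(V_B − V_A).
At A: distance to the source charge is 1.17 m; V_A = kq₁/r = -69.0 V.
At B: distance to the source charge is 0.970 m; V_B = kq₁/r = -83.3 V.
ΔV = V_B − V_A = -14.3 V.
W_ext = qΔV = (-8.14×10⁻⁹ C)(-14.3 V) = 1.16×10⁻⁷ J.

1.16×10⁻⁷ J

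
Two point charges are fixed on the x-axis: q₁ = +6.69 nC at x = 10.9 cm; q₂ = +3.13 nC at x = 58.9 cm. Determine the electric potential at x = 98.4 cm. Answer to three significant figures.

Electric potential is a scalar, so the contributions from each charge add algebraically: V = Σ kqᵢ/rᵢ.
Distances from the field point to each charge: r₁ = 0.875 m, r₂ = 0.395 m.
V = k[(6.69×10⁻⁹)/(0.875) + (3.13×10⁻⁹)/(0.395)] = 140 V.

140 V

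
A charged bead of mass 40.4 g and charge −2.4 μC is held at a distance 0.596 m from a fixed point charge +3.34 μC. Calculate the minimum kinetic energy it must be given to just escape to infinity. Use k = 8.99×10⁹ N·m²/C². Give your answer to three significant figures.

To just escape, total mechanical energy must reach zero at infinity: ½mv²_min + U = 0, so ½mv²_min = −U = |kQq|/r.
|U| = |kQq|/r = (8.99×10⁹ N·m²/C²)(3.34×10⁻⁶)(2.40×10⁻⁶)/(0.596) = 0.121 J.

0.121 J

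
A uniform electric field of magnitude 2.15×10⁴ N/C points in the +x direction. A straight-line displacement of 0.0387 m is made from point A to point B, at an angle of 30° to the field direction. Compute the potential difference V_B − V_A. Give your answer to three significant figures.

-721 V

Only the component of displacement along E changes the potential: ΔV = −E·d·cosθ.
ΔV = −(2.15×10⁴ V/m)(0.0387 m)cos30° = -721 V.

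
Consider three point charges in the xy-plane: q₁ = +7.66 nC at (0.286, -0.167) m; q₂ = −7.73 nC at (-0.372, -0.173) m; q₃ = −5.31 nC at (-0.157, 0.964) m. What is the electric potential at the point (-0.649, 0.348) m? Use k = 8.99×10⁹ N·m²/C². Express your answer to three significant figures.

-114 V

Electric potential is a scalar, so the contributions from each charge add algebraically: V = Σ kqᵢ/rᵢ.
Distances from the field point to each charge: r₁ = 1.07 m, r₂ = 0.590 m, r₃ = 0.788 m.
V = k[(7.66×10⁻⁹)/(1.07) + (-7.73×10⁻⁹)/(0.590) + (-5.31×10⁻⁹)/(0.788)] = -114 V.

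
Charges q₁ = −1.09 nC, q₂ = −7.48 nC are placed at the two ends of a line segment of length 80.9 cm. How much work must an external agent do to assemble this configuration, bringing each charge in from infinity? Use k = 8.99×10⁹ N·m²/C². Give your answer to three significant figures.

9.06×10⁻⁸ J

The assembly work is the sum of pairwise potential energies, U = Σ_{i<j} kqᵢqⱼ/rᵢⱼ.
The separation is r = 0.809 m.
U = (9.06×10⁻⁸) = 9.06×10⁻⁸ J.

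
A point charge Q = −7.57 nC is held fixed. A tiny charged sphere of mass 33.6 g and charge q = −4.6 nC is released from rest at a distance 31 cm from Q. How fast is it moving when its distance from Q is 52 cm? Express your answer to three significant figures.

Only the electrostatic force acts, so mechanical energy is conserved: ½mv² = U₁ − U₂ = kQq(1/r₁ − 1/r₂).
U₁ − U₂ = (8.99×10⁹ N·m²/C²)(-7.57×10⁻⁹ C)(-4.60×10⁻⁹ C)(1/0.310 − 1/0.520) = 4.08×10⁻⁷ J.
v = √(2·4.08×10⁻⁷/0.0336) = 4.93×10⁻³ m/s.

4.93×10⁻³ m/s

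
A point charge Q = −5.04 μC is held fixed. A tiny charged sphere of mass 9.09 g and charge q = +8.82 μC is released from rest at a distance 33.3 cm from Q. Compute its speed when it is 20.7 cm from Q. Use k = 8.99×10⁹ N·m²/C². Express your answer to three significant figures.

Only the electrostatic force acts, so mechanical energy is conserved: ½mv² = U₁ − U₂ = kQq(1/r₁ − 1/r₂).
U₁ − U₂ = (8.99×10⁹ N·m²/C²)(-5.04×10⁻⁶ C)(8.82×10⁻⁶ C)(1/0.333 − 1/0.207) = 0.730 J.
v = √(2·0.730/9.09×10⁻³) = 12.7 m/s.

12.7 m/s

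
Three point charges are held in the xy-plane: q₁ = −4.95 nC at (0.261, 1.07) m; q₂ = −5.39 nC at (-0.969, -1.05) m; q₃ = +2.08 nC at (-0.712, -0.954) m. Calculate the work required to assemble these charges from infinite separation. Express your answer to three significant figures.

-3.11×10⁻⁷ J

The work to assemble the configuration equals its total potential energy, U = Σ kqᵢqⱼ/rᵢⱼ over all pairs.
Pair separations: r₁₂ = 2.45 m, r₁₃ = 2.25 m, r₂₃ = 0.274 m.
U = (9.79×10⁻⁸) + (-4.12×10⁻⁸) + (-3.67×10⁻⁷) = -3.11×10⁻⁷ J.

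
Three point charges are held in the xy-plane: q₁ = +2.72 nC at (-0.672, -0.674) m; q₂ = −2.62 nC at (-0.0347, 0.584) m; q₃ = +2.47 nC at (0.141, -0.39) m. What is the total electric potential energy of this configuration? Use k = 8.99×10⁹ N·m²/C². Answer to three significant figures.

-3.41×10⁻⁸ J

The assembly work is the sum of pairwise potential energies, U = Σ_{i<j} kqᵢqⱼ/rᵢⱼ.
Pair separations: r₁₂ = 1.41 m, r₁₃ = 0.861 m, r₂₃ = 0.990 m.
U = (-4.54×10⁻⁸) + (7.01×10⁻⁸) + (-5.88×10⁻⁸) = -3.41×10⁻⁸ J.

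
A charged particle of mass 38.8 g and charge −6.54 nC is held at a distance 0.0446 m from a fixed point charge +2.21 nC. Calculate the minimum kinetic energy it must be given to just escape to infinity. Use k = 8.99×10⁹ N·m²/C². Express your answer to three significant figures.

To just escape, total mechanical energy must reach zero at infinity: ½mv²_min + U = 0, so ½mv²_min = −U = |kQq|/r.
|U| = |kQq|/r = (8.99×10⁹ N·m²/C²)(2.21×10⁻⁹)(6.54×10⁻⁹)/(0.0446) = 2.91×10⁻⁶ J.

2.91×10⁻⁶ J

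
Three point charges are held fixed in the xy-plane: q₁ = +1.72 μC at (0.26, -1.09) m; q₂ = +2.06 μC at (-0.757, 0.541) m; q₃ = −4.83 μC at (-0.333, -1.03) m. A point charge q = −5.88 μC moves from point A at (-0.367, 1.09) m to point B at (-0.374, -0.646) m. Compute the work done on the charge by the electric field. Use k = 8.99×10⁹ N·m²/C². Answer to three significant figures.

-0.538 J

The work done by the electric force is W_field = −ΔU = −q(V_B − V_A) = q(V_A − V_B).
At A: distances to the source charges are 2.27 m, 0.673 m, 2.12 m; V_A = Σ kqᵢ/rᵢ = 1.38×10⁴ V.
At B: distances to the source charges are 0.774 m, 1.25 m, 0.386 m; V_B = Σ kqᵢ/rᵢ = -7.76×10⁴ V.
ΔV = V_B − V_A = -9.15×10⁴ V.
W_field = −qΔV = −(-5.88×10⁻⁶ C)(-9.15×10⁴ V) = -0.538 J.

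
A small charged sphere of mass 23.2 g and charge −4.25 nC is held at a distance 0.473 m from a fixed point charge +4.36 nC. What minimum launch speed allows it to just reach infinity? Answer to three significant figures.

5.51×10⁻³ m/s

To just escape, total mechanical energy must reach zero at infinity: ½mv²_min + U = 0, so ½mv²_min = −U = |kQq|/r.
|U| = |kQq|/r = (8.99×10⁹ N·m²/C²)(4.36×10⁻⁹)(4.25×10⁻⁹)/(0.473) = 3.52×10⁻⁷ J.
v_min = √(2|U|/m) = √(2·3.52×10⁻⁷/0.0232) = 5.51×10⁻³ m/s.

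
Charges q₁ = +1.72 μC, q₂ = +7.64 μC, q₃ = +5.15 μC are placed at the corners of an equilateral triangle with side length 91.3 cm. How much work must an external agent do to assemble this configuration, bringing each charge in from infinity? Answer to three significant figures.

The work to assemble the configuration equals its total potential energy, U = Σ kqᵢqⱼ/rᵢⱼ over all pairs.
All three pair separations equal the side length, 0.913 m.
U = (0.129) + (0.0872) + (0.387) = 0.604 J.

0.604 J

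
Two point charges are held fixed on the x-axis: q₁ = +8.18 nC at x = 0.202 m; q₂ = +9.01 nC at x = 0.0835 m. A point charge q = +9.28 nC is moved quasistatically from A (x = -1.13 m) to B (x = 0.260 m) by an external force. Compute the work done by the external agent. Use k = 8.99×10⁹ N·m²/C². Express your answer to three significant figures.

1.49×10⁻⁵ J

For quasistatic motion the external work equals the change in potential energy: W_ext = qΔV = q(V_B − V_A).
At A: distances to the source charges are 1.33 m, 1.21 m; V_A = Σ kqᵢ/rᵢ = 122 V.
At B: distances to the source charges are 0.0580 m, 0.176 m; V_B = Σ kqᵢ/rᵢ = 1730 V.
ΔV = V_B − V_A = 1600 V.
W_ext = qΔV = (9.28×10⁻⁹ C)(1600 V) = 1.49×10⁻⁵ J.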